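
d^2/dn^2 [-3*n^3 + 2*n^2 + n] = 4 - 18*n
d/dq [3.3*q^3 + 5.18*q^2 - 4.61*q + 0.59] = 9.9*q^2 + 10.36*q - 4.61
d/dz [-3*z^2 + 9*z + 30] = 9 - 6*z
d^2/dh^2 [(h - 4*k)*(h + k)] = 2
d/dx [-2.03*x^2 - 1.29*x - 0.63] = -4.06*x - 1.29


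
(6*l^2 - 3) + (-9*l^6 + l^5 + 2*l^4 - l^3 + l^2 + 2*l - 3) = -9*l^6 + l^5 + 2*l^4 - l^3 + 7*l^2 + 2*l - 6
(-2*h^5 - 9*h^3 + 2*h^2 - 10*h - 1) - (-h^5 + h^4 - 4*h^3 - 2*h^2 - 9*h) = -h^5 - h^4 - 5*h^3 + 4*h^2 - h - 1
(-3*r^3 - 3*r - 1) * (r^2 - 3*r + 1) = -3*r^5 + 9*r^4 - 6*r^3 + 8*r^2 - 1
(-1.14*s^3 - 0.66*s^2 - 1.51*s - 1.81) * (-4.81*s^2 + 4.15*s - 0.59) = 5.4834*s^5 - 1.5564*s^4 + 5.1967*s^3 + 2.829*s^2 - 6.6206*s + 1.0679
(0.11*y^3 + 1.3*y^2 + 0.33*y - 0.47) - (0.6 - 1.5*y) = 0.11*y^3 + 1.3*y^2 + 1.83*y - 1.07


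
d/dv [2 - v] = -1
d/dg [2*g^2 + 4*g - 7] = 4*g + 4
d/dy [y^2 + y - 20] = 2*y + 1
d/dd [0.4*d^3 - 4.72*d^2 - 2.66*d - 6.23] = 1.2*d^2 - 9.44*d - 2.66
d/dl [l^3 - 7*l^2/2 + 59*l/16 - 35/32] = 3*l^2 - 7*l + 59/16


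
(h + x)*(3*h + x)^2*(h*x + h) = 9*h^4*x + 9*h^4 + 15*h^3*x^2 + 15*h^3*x + 7*h^2*x^3 + 7*h^2*x^2 + h*x^4 + h*x^3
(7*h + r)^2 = 49*h^2 + 14*h*r + r^2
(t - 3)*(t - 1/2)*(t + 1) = t^3 - 5*t^2/2 - 2*t + 3/2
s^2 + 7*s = s*(s + 7)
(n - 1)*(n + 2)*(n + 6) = n^3 + 7*n^2 + 4*n - 12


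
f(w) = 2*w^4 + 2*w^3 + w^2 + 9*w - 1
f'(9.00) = 6345.00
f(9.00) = 14741.00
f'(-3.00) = -159.00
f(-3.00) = 89.00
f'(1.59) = 59.51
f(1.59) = 36.66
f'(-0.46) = 8.57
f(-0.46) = -5.03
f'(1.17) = 32.37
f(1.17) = 17.85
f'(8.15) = 4754.58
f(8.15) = 10045.36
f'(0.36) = 10.87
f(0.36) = 2.50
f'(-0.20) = 8.78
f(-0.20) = -2.77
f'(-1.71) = -16.88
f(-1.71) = -6.37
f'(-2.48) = -81.08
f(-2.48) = 27.98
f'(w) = 8*w^3 + 6*w^2 + 2*w + 9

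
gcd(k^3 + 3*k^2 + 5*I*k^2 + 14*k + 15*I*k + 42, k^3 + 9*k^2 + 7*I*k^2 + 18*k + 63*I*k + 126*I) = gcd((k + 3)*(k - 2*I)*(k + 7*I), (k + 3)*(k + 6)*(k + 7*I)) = k^2 + k*(3 + 7*I) + 21*I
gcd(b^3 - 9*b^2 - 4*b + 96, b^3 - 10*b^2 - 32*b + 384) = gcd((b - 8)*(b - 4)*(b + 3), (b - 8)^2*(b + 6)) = b - 8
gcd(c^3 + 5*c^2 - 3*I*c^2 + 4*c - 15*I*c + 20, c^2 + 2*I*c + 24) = c - 4*I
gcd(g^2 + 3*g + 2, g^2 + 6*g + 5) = g + 1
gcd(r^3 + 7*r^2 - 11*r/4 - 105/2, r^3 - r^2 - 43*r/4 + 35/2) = r^2 + r - 35/4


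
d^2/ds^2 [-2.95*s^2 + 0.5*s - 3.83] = -5.90000000000000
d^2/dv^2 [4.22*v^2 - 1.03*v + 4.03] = 8.44000000000000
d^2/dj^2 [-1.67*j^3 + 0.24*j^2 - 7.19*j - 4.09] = 0.48 - 10.02*j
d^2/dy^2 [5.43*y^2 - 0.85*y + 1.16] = 10.8600000000000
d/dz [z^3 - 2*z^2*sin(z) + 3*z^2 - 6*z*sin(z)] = -2*z^2*cos(z) + 3*z^2 - 4*z*sin(z) - 6*z*cos(z) + 6*z - 6*sin(z)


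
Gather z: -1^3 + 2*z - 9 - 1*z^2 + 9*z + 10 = -z^2 + 11*z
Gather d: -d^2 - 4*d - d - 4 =-d^2 - 5*d - 4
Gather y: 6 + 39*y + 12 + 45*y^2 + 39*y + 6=45*y^2 + 78*y + 24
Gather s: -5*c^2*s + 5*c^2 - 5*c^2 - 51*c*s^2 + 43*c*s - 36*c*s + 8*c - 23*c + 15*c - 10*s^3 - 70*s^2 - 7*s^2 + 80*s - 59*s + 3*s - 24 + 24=-10*s^3 + s^2*(-51*c - 77) + s*(-5*c^2 + 7*c + 24)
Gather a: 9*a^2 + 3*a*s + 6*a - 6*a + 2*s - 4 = 9*a^2 + 3*a*s + 2*s - 4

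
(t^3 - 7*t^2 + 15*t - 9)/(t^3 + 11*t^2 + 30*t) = (t^3 - 7*t^2 + 15*t - 9)/(t*(t^2 + 11*t + 30))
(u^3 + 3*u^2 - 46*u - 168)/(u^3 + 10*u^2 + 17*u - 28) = (u^2 - u - 42)/(u^2 + 6*u - 7)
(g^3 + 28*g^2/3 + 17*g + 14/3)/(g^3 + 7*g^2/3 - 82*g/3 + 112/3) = (3*g^2 + 7*g + 2)/(3*g^2 - 14*g + 16)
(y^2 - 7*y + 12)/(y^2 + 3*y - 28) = (y - 3)/(y + 7)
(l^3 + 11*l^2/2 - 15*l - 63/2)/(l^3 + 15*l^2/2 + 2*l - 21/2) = (l - 3)/(l - 1)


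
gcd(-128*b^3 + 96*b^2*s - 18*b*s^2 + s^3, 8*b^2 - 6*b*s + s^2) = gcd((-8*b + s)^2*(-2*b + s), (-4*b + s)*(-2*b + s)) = -2*b + s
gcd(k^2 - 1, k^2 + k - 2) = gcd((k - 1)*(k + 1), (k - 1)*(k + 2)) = k - 1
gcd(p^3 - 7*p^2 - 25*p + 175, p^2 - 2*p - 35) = p^2 - 2*p - 35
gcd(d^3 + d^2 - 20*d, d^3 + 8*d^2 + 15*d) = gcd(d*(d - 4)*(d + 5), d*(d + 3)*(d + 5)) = d^2 + 5*d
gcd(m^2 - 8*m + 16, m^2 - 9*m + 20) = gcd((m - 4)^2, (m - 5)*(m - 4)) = m - 4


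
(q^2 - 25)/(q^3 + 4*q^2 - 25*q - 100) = 1/(q + 4)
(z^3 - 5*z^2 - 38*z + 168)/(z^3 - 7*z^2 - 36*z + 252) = (z - 4)/(z - 6)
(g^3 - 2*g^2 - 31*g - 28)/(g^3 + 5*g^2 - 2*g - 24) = (g^2 - 6*g - 7)/(g^2 + g - 6)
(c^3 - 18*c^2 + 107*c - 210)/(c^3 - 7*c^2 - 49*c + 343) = (c^2 - 11*c + 30)/(c^2 - 49)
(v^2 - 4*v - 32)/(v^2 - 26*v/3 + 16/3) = 3*(v + 4)/(3*v - 2)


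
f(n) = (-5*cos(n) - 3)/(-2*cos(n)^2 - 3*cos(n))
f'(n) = (-4*sin(n)*cos(n) - 3*sin(n))*(-5*cos(n) - 3)/(-2*cos(n)^2 - 3*cos(n))^2 + 5*sin(n)/(-2*cos(n)^2 - 3*cos(n)) = (10*sin(n) + 9*sin(n)/cos(n)^2 + 12*tan(n))/(2*cos(n) + 3)^2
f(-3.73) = 1.04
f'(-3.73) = 2.67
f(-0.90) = 2.32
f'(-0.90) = -2.29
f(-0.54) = 1.80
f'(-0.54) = -0.84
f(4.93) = 5.51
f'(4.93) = -21.45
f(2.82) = 1.67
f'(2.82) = 1.91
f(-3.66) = 1.22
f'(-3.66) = 2.52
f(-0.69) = 1.96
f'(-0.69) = -1.26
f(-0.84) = 2.19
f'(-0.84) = -1.91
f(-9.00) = 1.45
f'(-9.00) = -2.28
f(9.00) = 1.45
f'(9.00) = 2.28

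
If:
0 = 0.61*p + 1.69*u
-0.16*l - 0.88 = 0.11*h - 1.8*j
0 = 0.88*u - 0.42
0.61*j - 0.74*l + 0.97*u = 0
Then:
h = 18.3964232488823*l - 20.4190489093619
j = 1.21311475409836*l - 0.758941877794337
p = -1.32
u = 0.48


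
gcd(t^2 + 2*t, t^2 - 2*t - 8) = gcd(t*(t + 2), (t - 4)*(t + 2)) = t + 2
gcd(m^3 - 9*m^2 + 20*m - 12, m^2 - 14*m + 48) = m - 6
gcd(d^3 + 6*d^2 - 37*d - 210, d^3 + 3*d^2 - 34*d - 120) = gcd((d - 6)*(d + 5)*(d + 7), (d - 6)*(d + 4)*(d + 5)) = d^2 - d - 30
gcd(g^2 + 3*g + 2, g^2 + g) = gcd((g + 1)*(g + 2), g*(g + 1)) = g + 1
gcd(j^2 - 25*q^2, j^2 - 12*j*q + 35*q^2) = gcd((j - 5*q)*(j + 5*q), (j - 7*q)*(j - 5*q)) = -j + 5*q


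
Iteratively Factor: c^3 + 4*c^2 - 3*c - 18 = (c - 2)*(c^2 + 6*c + 9) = (c - 2)*(c + 3)*(c + 3)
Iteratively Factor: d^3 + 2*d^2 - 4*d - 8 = (d - 2)*(d^2 + 4*d + 4) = (d - 2)*(d + 2)*(d + 2)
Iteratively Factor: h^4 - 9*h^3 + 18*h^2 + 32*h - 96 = (h - 4)*(h^3 - 5*h^2 - 2*h + 24) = (h - 4)*(h - 3)*(h^2 - 2*h - 8) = (h - 4)*(h - 3)*(h + 2)*(h - 4)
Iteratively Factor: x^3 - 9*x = (x + 3)*(x^2 - 3*x) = x*(x + 3)*(x - 3)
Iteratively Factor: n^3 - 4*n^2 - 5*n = (n)*(n^2 - 4*n - 5) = n*(n - 5)*(n + 1)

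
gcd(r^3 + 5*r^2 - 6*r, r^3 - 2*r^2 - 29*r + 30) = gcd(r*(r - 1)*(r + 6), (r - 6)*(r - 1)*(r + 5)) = r - 1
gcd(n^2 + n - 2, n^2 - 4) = n + 2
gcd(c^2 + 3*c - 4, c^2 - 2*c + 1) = c - 1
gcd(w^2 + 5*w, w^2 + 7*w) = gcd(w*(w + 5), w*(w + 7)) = w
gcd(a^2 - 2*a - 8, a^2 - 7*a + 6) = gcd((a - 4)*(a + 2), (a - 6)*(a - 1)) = 1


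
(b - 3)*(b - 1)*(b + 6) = b^3 + 2*b^2 - 21*b + 18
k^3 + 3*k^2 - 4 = (k - 1)*(k + 2)^2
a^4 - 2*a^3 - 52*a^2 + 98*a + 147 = (a - 7)*(a - 3)*(a + 1)*(a + 7)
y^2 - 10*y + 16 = (y - 8)*(y - 2)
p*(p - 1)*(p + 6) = p^3 + 5*p^2 - 6*p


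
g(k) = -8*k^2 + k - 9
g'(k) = 1 - 16*k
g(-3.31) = -99.96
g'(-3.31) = 53.96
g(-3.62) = -117.46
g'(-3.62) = 58.92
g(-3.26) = -97.28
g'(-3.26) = 53.16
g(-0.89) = -16.23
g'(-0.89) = 15.24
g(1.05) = -16.77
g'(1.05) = -15.80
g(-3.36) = -102.68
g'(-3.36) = 54.76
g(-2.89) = -78.71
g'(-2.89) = 47.24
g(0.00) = -9.00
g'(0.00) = 1.00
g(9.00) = -648.00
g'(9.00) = -143.00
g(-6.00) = -303.00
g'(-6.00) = 97.00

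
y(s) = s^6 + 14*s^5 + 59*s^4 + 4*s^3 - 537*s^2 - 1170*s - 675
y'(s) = 6*s^5 + 70*s^4 + 236*s^3 + 12*s^2 - 1074*s - 1170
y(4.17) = 26148.90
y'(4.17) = 40404.41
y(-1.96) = 47.60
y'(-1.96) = 63.67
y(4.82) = 62464.15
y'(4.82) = 73750.95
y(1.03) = -2361.60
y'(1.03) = -1919.86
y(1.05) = -2399.99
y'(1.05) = -1918.53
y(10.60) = 3968246.07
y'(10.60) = 1956542.91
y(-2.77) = 2.69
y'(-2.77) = 23.79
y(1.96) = -3668.66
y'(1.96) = -245.37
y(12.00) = 7607925.00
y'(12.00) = 3339990.00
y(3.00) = 0.00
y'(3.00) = 9216.00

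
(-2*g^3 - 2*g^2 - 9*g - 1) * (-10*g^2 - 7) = 20*g^5 + 20*g^4 + 104*g^3 + 24*g^2 + 63*g + 7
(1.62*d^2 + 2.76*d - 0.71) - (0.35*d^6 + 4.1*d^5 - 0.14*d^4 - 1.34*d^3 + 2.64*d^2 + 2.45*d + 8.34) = -0.35*d^6 - 4.1*d^5 + 0.14*d^4 + 1.34*d^3 - 1.02*d^2 + 0.31*d - 9.05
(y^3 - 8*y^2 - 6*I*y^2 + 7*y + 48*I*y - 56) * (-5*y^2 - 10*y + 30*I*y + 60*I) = -5*y^5 + 30*y^4 + 60*I*y^4 + 225*y^3 - 360*I*y^3 - 870*y^2 - 750*I*y^2 - 2320*y - 1260*I*y - 3360*I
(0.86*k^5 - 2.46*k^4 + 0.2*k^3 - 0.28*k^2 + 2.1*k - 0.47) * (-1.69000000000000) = -1.4534*k^5 + 4.1574*k^4 - 0.338*k^3 + 0.4732*k^2 - 3.549*k + 0.7943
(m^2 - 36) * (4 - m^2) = -m^4 + 40*m^2 - 144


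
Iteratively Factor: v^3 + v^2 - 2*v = (v + 2)*(v^2 - v) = v*(v + 2)*(v - 1)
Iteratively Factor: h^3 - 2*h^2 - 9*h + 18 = (h + 3)*(h^2 - 5*h + 6) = (h - 3)*(h + 3)*(h - 2)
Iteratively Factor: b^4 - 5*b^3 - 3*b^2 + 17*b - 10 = (b - 1)*(b^3 - 4*b^2 - 7*b + 10) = (b - 5)*(b - 1)*(b^2 + b - 2) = (b - 5)*(b - 1)*(b + 2)*(b - 1)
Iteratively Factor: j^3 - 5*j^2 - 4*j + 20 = (j - 5)*(j^2 - 4) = (j - 5)*(j + 2)*(j - 2)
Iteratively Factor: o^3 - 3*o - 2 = (o + 1)*(o^2 - o - 2) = (o - 2)*(o + 1)*(o + 1)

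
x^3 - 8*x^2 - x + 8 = (x - 8)*(x - 1)*(x + 1)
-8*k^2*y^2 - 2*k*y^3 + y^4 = y^2*(-4*k + y)*(2*k + y)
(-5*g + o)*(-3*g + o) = 15*g^2 - 8*g*o + o^2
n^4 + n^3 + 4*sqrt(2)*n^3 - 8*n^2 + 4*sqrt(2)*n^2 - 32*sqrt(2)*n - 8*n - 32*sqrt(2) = (n + 1)*(n - 2*sqrt(2))*(n + 2*sqrt(2))*(n + 4*sqrt(2))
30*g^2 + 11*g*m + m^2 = (5*g + m)*(6*g + m)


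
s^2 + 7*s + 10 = (s + 2)*(s + 5)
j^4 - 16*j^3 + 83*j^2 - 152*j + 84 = (j - 7)*(j - 6)*(j - 2)*(j - 1)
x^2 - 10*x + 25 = (x - 5)^2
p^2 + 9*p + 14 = (p + 2)*(p + 7)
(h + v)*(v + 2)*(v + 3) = h*v^2 + 5*h*v + 6*h + v^3 + 5*v^2 + 6*v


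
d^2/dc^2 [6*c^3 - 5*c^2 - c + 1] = 36*c - 10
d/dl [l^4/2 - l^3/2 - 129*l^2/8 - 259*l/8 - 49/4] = 2*l^3 - 3*l^2/2 - 129*l/4 - 259/8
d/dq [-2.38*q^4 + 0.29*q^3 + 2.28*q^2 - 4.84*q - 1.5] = -9.52*q^3 + 0.87*q^2 + 4.56*q - 4.84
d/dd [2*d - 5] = 2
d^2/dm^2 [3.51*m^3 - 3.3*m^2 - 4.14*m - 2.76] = 21.06*m - 6.6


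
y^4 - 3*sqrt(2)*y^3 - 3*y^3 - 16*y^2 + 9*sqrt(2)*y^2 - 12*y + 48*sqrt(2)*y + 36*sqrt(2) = (y - 6)*(y + 1)*(y + 2)*(y - 3*sqrt(2))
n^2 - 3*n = n*(n - 3)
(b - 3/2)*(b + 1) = b^2 - b/2 - 3/2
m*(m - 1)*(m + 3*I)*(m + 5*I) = m^4 - m^3 + 8*I*m^3 - 15*m^2 - 8*I*m^2 + 15*m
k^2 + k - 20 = (k - 4)*(k + 5)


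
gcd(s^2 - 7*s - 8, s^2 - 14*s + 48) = s - 8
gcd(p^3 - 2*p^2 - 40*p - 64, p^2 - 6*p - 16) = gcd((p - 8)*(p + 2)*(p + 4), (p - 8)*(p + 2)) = p^2 - 6*p - 16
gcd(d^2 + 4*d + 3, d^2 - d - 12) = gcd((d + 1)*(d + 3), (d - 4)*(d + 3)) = d + 3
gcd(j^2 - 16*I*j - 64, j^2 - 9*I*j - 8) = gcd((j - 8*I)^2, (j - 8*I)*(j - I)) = j - 8*I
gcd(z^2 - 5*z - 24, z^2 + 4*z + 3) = z + 3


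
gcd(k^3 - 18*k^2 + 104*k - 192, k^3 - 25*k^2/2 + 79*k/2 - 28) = k - 8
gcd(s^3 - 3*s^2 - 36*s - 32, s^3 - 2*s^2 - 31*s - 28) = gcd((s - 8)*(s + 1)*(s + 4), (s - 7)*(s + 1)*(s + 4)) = s^2 + 5*s + 4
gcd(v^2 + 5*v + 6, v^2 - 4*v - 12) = v + 2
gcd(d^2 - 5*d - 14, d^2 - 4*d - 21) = d - 7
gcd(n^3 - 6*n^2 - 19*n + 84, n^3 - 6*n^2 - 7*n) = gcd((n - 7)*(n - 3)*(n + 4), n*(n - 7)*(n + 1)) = n - 7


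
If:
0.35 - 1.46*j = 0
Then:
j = 0.24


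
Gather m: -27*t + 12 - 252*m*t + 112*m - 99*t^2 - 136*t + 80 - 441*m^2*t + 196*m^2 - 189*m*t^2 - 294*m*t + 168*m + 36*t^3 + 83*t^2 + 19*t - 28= m^2*(196 - 441*t) + m*(-189*t^2 - 546*t + 280) + 36*t^3 - 16*t^2 - 144*t + 64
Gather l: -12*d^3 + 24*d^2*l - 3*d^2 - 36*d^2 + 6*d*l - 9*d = -12*d^3 - 39*d^2 - 9*d + l*(24*d^2 + 6*d)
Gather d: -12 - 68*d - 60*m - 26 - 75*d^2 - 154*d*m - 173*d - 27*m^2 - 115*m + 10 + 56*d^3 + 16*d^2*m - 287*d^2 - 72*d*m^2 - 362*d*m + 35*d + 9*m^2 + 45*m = 56*d^3 + d^2*(16*m - 362) + d*(-72*m^2 - 516*m - 206) - 18*m^2 - 130*m - 28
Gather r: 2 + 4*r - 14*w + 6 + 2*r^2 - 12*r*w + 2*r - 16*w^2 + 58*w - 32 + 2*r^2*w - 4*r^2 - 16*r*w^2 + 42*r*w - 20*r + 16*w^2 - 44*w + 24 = r^2*(2*w - 2) + r*(-16*w^2 + 30*w - 14)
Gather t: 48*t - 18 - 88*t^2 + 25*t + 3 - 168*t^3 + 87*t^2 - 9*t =-168*t^3 - t^2 + 64*t - 15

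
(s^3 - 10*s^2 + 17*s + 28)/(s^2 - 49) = (s^2 - 3*s - 4)/(s + 7)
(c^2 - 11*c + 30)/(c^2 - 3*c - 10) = (c - 6)/(c + 2)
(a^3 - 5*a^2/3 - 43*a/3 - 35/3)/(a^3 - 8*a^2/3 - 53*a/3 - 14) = (a - 5)/(a - 6)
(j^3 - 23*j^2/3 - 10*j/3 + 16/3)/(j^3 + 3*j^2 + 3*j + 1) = (3*j^2 - 26*j + 16)/(3*(j^2 + 2*j + 1))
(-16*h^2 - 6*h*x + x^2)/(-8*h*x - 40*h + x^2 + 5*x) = (2*h + x)/(x + 5)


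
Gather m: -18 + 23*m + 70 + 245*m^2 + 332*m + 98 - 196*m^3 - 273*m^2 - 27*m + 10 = -196*m^3 - 28*m^2 + 328*m + 160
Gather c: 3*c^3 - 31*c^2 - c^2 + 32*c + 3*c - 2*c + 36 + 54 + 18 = 3*c^3 - 32*c^2 + 33*c + 108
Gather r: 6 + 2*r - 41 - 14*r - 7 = -12*r - 42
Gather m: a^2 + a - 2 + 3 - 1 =a^2 + a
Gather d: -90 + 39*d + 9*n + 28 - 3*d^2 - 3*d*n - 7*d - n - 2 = -3*d^2 + d*(32 - 3*n) + 8*n - 64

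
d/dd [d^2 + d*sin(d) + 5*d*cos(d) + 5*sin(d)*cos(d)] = -5*d*sin(d) + d*cos(d) + 2*d + sin(d) + 5*cos(d) + 5*cos(2*d)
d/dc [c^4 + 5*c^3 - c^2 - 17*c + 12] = 4*c^3 + 15*c^2 - 2*c - 17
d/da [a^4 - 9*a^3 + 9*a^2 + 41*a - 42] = 4*a^3 - 27*a^2 + 18*a + 41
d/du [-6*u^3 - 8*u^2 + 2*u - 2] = -18*u^2 - 16*u + 2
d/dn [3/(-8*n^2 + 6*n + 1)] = 6*(8*n - 3)/(-8*n^2 + 6*n + 1)^2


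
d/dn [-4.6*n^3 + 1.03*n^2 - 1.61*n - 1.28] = -13.8*n^2 + 2.06*n - 1.61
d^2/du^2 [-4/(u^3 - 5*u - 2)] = 8*(3*u*(-u^3 + 5*u + 2) + (3*u^2 - 5)^2)/(-u^3 + 5*u + 2)^3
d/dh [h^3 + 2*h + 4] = 3*h^2 + 2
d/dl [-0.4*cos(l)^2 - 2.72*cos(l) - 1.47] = (0.8*cos(l) + 2.72)*sin(l)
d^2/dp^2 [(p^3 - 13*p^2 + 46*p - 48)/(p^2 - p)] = 4*(17*p^3 - 72*p^2 + 72*p - 24)/(p^3*(p^3 - 3*p^2 + 3*p - 1))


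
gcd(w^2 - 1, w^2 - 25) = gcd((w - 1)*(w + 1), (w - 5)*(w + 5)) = 1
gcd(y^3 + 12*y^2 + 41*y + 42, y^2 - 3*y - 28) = 1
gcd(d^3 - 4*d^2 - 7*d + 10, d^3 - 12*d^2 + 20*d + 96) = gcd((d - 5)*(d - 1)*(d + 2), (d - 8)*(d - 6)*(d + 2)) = d + 2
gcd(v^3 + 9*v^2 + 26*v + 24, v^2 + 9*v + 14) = v + 2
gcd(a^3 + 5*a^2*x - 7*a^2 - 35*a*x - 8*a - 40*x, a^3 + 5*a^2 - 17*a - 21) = a + 1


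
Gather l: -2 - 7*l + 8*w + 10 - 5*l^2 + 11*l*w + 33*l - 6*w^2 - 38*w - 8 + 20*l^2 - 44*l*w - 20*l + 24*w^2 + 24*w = 15*l^2 + l*(6 - 33*w) + 18*w^2 - 6*w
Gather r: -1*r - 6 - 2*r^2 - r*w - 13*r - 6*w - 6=-2*r^2 + r*(-w - 14) - 6*w - 12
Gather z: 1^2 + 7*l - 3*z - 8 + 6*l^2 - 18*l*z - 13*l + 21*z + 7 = 6*l^2 - 6*l + z*(18 - 18*l)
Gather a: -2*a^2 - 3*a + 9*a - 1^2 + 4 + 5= -2*a^2 + 6*a + 8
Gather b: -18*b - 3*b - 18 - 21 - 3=-21*b - 42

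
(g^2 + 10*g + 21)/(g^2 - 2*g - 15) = (g + 7)/(g - 5)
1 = 1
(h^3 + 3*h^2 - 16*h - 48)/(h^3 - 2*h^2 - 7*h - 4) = (h^2 + 7*h + 12)/(h^2 + 2*h + 1)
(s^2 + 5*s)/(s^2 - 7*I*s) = (s + 5)/(s - 7*I)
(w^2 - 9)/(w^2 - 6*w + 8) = (w^2 - 9)/(w^2 - 6*w + 8)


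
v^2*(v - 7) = v^3 - 7*v^2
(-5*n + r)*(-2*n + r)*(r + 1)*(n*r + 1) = 10*n^3*r^2 + 10*n^3*r - 7*n^2*r^3 - 7*n^2*r^2 + 10*n^2*r + 10*n^2 + n*r^4 + n*r^3 - 7*n*r^2 - 7*n*r + r^3 + r^2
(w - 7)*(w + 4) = w^2 - 3*w - 28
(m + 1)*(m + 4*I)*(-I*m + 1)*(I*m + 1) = m^4 + m^3 + 4*I*m^3 + m^2 + 4*I*m^2 + m + 4*I*m + 4*I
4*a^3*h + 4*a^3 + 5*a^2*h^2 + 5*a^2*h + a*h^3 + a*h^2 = (a + h)*(4*a + h)*(a*h + a)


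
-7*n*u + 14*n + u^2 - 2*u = (-7*n + u)*(u - 2)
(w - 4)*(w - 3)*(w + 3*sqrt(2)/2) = w^3 - 7*w^2 + 3*sqrt(2)*w^2/2 - 21*sqrt(2)*w/2 + 12*w + 18*sqrt(2)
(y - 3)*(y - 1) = y^2 - 4*y + 3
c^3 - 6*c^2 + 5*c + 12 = (c - 4)*(c - 3)*(c + 1)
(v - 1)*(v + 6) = v^2 + 5*v - 6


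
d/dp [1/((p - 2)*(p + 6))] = 2*(-p - 2)/(p^4 + 8*p^3 - 8*p^2 - 96*p + 144)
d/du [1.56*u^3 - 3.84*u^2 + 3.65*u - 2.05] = 4.68*u^2 - 7.68*u + 3.65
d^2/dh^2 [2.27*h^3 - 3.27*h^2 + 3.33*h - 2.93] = 13.62*h - 6.54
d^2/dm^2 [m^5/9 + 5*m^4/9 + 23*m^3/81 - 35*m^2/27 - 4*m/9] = 20*m^3/9 + 20*m^2/3 + 46*m/27 - 70/27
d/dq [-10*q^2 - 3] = -20*q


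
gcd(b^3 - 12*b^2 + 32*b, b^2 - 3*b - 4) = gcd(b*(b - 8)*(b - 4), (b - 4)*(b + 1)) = b - 4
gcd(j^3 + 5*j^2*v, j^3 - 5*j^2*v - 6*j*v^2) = j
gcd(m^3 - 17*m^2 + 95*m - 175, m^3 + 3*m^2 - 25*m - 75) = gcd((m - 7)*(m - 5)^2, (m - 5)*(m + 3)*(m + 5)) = m - 5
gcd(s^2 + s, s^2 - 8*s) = s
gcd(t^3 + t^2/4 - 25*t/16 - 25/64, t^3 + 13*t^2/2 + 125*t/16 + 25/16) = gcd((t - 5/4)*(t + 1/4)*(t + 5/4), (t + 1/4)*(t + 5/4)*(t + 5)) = t^2 + 3*t/2 + 5/16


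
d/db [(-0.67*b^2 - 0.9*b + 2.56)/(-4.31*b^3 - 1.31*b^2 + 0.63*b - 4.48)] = (-2.8877*b^4 - 7.758*b^3 + 31.4997*b^2 + 12.7104*b + 2.4192)/(18.5761*b^6 + 11.2922*b^5 - 3.7145*b^4 + 36.967*b^3 + 12.1345*b^2 - 5.6448*b + 20.0704)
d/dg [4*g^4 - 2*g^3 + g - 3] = 16*g^3 - 6*g^2 + 1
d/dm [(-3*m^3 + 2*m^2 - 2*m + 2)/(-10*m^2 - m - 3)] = (30*m^4 + 6*m^3 + 5*m^2 + 28*m + 8)/(100*m^4 + 20*m^3 + 61*m^2 + 6*m + 9)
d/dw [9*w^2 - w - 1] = 18*w - 1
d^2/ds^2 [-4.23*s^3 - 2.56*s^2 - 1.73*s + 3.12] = -25.38*s - 5.12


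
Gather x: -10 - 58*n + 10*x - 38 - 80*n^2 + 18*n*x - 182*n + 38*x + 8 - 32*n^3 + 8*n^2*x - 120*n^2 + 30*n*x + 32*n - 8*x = -32*n^3 - 200*n^2 - 208*n + x*(8*n^2 + 48*n + 40) - 40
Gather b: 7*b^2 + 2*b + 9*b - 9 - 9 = 7*b^2 + 11*b - 18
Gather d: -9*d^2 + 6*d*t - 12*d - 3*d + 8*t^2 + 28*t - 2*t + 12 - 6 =-9*d^2 + d*(6*t - 15) + 8*t^2 + 26*t + 6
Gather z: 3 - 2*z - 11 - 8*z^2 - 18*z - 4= -8*z^2 - 20*z - 12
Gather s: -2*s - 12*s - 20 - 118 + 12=-14*s - 126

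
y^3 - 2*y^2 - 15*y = y*(y - 5)*(y + 3)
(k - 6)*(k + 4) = k^2 - 2*k - 24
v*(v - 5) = v^2 - 5*v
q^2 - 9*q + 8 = (q - 8)*(q - 1)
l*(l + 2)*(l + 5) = l^3 + 7*l^2 + 10*l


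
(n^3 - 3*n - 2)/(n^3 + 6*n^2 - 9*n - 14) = (n + 1)/(n + 7)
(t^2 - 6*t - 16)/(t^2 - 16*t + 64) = (t + 2)/(t - 8)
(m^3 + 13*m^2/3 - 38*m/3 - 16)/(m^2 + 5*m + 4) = (m^2 + 10*m/3 - 16)/(m + 4)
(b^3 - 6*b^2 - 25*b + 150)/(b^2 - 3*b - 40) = (b^2 - 11*b + 30)/(b - 8)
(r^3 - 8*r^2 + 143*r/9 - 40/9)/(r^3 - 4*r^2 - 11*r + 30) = (r^2 - 3*r + 8/9)/(r^2 + r - 6)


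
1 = 1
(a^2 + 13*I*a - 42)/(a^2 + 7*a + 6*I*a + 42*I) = (a + 7*I)/(a + 7)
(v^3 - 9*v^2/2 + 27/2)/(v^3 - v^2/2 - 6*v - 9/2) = (v - 3)/(v + 1)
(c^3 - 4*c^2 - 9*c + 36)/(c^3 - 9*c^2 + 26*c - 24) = (c + 3)/(c - 2)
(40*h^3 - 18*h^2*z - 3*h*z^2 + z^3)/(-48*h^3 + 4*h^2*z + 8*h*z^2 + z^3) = (-5*h + z)/(6*h + z)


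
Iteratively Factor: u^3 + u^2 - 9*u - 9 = (u + 1)*(u^2 - 9) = (u + 1)*(u + 3)*(u - 3)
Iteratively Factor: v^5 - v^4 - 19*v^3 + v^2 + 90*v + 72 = (v + 1)*(v^4 - 2*v^3 - 17*v^2 + 18*v + 72) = (v - 4)*(v + 1)*(v^3 + 2*v^2 - 9*v - 18) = (v - 4)*(v + 1)*(v + 2)*(v^2 - 9) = (v - 4)*(v - 3)*(v + 1)*(v + 2)*(v + 3)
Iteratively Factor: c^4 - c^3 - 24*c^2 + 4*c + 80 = (c - 5)*(c^3 + 4*c^2 - 4*c - 16) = (c - 5)*(c + 4)*(c^2 - 4) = (c - 5)*(c - 2)*(c + 4)*(c + 2)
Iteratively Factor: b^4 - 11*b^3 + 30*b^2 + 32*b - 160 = (b + 2)*(b^3 - 13*b^2 + 56*b - 80) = (b - 5)*(b + 2)*(b^2 - 8*b + 16) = (b - 5)*(b - 4)*(b + 2)*(b - 4)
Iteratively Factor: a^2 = (a)*(a)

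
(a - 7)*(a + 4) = a^2 - 3*a - 28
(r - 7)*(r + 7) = r^2 - 49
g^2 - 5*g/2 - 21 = (g - 6)*(g + 7/2)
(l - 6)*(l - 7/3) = l^2 - 25*l/3 + 14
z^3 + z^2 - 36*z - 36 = (z - 6)*(z + 1)*(z + 6)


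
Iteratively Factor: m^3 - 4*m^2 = (m - 4)*(m^2) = m*(m - 4)*(m)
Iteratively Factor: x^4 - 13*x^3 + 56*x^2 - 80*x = (x - 4)*(x^3 - 9*x^2 + 20*x) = (x - 4)^2*(x^2 - 5*x) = (x - 5)*(x - 4)^2*(x)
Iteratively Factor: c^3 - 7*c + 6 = (c + 3)*(c^2 - 3*c + 2) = (c - 1)*(c + 3)*(c - 2)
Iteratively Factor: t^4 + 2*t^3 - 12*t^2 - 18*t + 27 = (t + 3)*(t^3 - t^2 - 9*t + 9) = (t - 3)*(t + 3)*(t^2 + 2*t - 3) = (t - 3)*(t - 1)*(t + 3)*(t + 3)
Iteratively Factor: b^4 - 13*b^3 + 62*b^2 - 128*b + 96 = (b - 4)*(b^3 - 9*b^2 + 26*b - 24) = (b - 4)^2*(b^2 - 5*b + 6) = (b - 4)^2*(b - 2)*(b - 3)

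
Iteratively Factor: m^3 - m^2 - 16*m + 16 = (m - 1)*(m^2 - 16) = (m - 4)*(m - 1)*(m + 4)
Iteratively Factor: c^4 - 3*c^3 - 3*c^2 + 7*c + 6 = (c - 2)*(c^3 - c^2 - 5*c - 3) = (c - 2)*(c + 1)*(c^2 - 2*c - 3) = (c - 3)*(c - 2)*(c + 1)*(c + 1)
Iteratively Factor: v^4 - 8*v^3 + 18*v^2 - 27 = (v + 1)*(v^3 - 9*v^2 + 27*v - 27) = (v - 3)*(v + 1)*(v^2 - 6*v + 9) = (v - 3)^2*(v + 1)*(v - 3)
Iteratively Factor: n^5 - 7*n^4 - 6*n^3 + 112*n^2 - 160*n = (n)*(n^4 - 7*n^3 - 6*n^2 + 112*n - 160) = n*(n - 2)*(n^3 - 5*n^2 - 16*n + 80) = n*(n - 4)*(n - 2)*(n^2 - n - 20) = n*(n - 4)*(n - 2)*(n + 4)*(n - 5)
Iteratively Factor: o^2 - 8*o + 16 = (o - 4)*(o - 4)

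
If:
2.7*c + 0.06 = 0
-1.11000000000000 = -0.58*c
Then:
No Solution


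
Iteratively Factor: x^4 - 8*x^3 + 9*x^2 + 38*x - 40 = (x - 4)*(x^3 - 4*x^2 - 7*x + 10) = (x - 5)*(x - 4)*(x^2 + x - 2) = (x - 5)*(x - 4)*(x + 2)*(x - 1)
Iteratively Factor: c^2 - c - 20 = (c + 4)*(c - 5)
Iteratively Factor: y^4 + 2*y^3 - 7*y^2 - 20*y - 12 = (y + 2)*(y^3 - 7*y - 6) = (y - 3)*(y + 2)*(y^2 + 3*y + 2) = (y - 3)*(y + 2)^2*(y + 1)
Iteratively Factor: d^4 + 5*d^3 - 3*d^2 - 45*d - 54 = (d - 3)*(d^3 + 8*d^2 + 21*d + 18) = (d - 3)*(d + 3)*(d^2 + 5*d + 6) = (d - 3)*(d + 3)^2*(d + 2)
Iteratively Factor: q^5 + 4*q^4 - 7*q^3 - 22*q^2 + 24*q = (q + 4)*(q^4 - 7*q^2 + 6*q) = q*(q + 4)*(q^3 - 7*q + 6) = q*(q - 1)*(q + 4)*(q^2 + q - 6) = q*(q - 2)*(q - 1)*(q + 4)*(q + 3)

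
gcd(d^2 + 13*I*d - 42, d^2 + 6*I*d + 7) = d + 7*I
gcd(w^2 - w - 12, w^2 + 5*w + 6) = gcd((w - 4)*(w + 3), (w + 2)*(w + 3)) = w + 3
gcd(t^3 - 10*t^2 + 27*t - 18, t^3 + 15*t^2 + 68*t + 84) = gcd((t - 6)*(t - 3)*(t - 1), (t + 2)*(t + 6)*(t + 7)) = 1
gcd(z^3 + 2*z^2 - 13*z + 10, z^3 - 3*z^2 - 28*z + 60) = z^2 + 3*z - 10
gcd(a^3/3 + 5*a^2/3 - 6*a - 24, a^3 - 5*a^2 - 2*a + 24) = a - 4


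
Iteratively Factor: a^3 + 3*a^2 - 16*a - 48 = (a + 4)*(a^2 - a - 12) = (a - 4)*(a + 4)*(a + 3)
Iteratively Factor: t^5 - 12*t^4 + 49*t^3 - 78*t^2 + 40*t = (t - 5)*(t^4 - 7*t^3 + 14*t^2 - 8*t) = (t - 5)*(t - 4)*(t^3 - 3*t^2 + 2*t) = (t - 5)*(t - 4)*(t - 1)*(t^2 - 2*t) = t*(t - 5)*(t - 4)*(t - 1)*(t - 2)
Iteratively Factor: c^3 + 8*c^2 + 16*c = (c)*(c^2 + 8*c + 16) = c*(c + 4)*(c + 4)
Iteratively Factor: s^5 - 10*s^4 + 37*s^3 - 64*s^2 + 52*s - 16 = (s - 4)*(s^4 - 6*s^3 + 13*s^2 - 12*s + 4) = (s - 4)*(s - 2)*(s^3 - 4*s^2 + 5*s - 2) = (s - 4)*(s - 2)^2*(s^2 - 2*s + 1) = (s - 4)*(s - 2)^2*(s - 1)*(s - 1)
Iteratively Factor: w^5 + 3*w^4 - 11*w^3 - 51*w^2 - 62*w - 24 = (w + 2)*(w^4 + w^3 - 13*w^2 - 25*w - 12) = (w + 1)*(w + 2)*(w^3 - 13*w - 12) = (w - 4)*(w + 1)*(w + 2)*(w^2 + 4*w + 3) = (w - 4)*(w + 1)*(w + 2)*(w + 3)*(w + 1)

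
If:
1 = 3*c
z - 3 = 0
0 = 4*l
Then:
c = 1/3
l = 0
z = 3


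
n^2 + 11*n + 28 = (n + 4)*(n + 7)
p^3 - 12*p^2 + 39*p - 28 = (p - 7)*(p - 4)*(p - 1)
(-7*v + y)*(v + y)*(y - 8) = -7*v^2*y + 56*v^2 - 6*v*y^2 + 48*v*y + y^3 - 8*y^2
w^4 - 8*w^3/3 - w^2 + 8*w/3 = w*(w - 8/3)*(w - 1)*(w + 1)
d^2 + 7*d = d*(d + 7)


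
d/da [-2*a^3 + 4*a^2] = 2*a*(4 - 3*a)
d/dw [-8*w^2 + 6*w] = 6 - 16*w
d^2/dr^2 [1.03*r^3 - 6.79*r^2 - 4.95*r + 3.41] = 6.18*r - 13.58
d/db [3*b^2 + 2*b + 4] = 6*b + 2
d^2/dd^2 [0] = 0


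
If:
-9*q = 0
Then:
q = 0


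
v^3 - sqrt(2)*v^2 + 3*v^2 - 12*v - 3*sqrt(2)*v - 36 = (v + 3)*(v - 3*sqrt(2))*(v + 2*sqrt(2))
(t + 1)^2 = t^2 + 2*t + 1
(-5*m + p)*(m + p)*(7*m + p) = -35*m^3 - 33*m^2*p + 3*m*p^2 + p^3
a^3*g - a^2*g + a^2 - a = a*(a - 1)*(a*g + 1)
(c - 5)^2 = c^2 - 10*c + 25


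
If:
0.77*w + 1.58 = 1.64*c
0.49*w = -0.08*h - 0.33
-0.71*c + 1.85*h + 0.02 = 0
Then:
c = 0.63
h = 0.23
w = -0.71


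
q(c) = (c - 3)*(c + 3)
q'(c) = 2*c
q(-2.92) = -0.47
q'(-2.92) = -5.84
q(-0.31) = -8.90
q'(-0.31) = -0.62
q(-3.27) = 1.69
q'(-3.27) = -6.54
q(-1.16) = -7.65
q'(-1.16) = -2.32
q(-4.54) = 11.61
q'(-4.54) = -9.08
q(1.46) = -6.87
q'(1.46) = 2.92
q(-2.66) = -1.92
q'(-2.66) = -5.32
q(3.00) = 0.00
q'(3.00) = 6.00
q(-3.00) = 0.00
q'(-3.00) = -6.00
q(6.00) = 27.00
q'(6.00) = 12.00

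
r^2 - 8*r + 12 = (r - 6)*(r - 2)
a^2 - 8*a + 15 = (a - 5)*(a - 3)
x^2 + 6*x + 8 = (x + 2)*(x + 4)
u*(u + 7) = u^2 + 7*u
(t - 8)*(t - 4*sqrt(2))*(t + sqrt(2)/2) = t^3 - 8*t^2 - 7*sqrt(2)*t^2/2 - 4*t + 28*sqrt(2)*t + 32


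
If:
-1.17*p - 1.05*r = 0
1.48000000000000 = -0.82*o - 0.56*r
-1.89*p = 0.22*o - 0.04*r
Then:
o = -1.66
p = 0.19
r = -0.21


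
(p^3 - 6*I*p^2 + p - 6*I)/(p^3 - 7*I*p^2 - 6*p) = (p + I)/p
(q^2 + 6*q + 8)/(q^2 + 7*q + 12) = (q + 2)/(q + 3)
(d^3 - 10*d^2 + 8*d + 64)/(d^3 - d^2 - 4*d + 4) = (d^2 - 12*d + 32)/(d^2 - 3*d + 2)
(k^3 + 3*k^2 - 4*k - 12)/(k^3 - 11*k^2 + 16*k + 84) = (k^2 + k - 6)/(k^2 - 13*k + 42)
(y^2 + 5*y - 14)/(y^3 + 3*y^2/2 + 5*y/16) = 16*(y^2 + 5*y - 14)/(y*(16*y^2 + 24*y + 5))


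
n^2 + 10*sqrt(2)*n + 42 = (n + 3*sqrt(2))*(n + 7*sqrt(2))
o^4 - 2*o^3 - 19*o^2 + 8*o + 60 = (o - 5)*(o - 2)*(o + 2)*(o + 3)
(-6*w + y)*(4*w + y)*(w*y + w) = -24*w^3*y - 24*w^3 - 2*w^2*y^2 - 2*w^2*y + w*y^3 + w*y^2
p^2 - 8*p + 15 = (p - 5)*(p - 3)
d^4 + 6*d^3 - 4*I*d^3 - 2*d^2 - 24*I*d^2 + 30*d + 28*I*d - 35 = (d - 1)*(d + 7)*(d - 5*I)*(d + I)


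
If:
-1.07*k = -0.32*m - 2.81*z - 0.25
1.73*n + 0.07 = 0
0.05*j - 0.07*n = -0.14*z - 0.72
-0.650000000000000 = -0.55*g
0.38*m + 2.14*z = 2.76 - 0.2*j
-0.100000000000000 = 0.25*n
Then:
No Solution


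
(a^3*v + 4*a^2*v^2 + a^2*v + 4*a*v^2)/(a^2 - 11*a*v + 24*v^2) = a*v*(a^2 + 4*a*v + a + 4*v)/(a^2 - 11*a*v + 24*v^2)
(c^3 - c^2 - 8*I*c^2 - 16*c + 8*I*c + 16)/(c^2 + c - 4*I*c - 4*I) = (c^2 - c*(1 + 4*I) + 4*I)/(c + 1)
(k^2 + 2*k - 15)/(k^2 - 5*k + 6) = (k + 5)/(k - 2)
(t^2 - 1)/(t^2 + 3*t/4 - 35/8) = 8*(t^2 - 1)/(8*t^2 + 6*t - 35)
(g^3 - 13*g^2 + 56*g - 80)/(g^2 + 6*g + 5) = (g^3 - 13*g^2 + 56*g - 80)/(g^2 + 6*g + 5)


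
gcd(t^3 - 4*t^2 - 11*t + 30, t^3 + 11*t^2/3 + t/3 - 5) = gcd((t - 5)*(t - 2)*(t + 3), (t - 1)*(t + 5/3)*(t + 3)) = t + 3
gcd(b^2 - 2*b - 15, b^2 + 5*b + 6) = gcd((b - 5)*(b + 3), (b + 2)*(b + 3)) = b + 3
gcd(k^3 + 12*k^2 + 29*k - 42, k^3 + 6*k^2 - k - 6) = k^2 + 5*k - 6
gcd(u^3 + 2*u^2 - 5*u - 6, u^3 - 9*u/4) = 1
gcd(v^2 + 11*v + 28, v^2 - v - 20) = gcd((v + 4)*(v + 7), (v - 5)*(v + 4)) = v + 4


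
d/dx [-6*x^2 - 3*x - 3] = -12*x - 3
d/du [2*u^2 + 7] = 4*u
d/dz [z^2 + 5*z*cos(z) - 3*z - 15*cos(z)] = -5*z*sin(z) + 2*z + 15*sin(z) + 5*cos(z) - 3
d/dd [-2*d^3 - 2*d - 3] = -6*d^2 - 2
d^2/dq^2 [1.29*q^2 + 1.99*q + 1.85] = 2.58000000000000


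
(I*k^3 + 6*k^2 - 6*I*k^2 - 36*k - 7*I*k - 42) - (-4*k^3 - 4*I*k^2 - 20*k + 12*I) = 4*k^3 + I*k^3 + 6*k^2 - 2*I*k^2 - 16*k - 7*I*k - 42 - 12*I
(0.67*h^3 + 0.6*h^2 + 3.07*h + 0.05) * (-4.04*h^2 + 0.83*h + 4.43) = -2.7068*h^5 - 1.8679*h^4 - 8.9367*h^3 + 5.0041*h^2 + 13.6416*h + 0.2215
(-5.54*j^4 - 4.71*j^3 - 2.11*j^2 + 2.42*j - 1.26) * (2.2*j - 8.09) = -12.188*j^5 + 34.4566*j^4 + 33.4619*j^3 + 22.3939*j^2 - 22.3498*j + 10.1934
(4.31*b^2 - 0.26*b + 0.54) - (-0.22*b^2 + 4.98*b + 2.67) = 4.53*b^2 - 5.24*b - 2.13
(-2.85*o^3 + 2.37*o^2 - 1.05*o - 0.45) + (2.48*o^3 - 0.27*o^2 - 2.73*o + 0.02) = -0.37*o^3 + 2.1*o^2 - 3.78*o - 0.43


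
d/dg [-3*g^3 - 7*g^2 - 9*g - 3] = -9*g^2 - 14*g - 9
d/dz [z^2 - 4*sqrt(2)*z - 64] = 2*z - 4*sqrt(2)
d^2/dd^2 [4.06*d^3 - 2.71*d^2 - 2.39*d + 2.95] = 24.36*d - 5.42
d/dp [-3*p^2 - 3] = -6*p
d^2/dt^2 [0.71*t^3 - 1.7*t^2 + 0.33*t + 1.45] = 4.26*t - 3.4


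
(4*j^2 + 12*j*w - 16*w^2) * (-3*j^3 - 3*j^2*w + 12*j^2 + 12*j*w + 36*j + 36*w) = -12*j^5 - 48*j^4*w + 48*j^4 + 12*j^3*w^2 + 192*j^3*w + 144*j^3 + 48*j^2*w^3 - 48*j^2*w^2 + 576*j^2*w - 192*j*w^3 - 144*j*w^2 - 576*w^3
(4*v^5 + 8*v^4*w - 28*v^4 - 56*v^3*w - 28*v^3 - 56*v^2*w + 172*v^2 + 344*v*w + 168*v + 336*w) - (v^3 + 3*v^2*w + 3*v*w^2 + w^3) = 4*v^5 + 8*v^4*w - 28*v^4 - 56*v^3*w - 29*v^3 - 59*v^2*w + 172*v^2 - 3*v*w^2 + 344*v*w + 168*v - w^3 + 336*w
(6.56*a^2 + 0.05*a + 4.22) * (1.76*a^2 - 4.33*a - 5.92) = 11.5456*a^4 - 28.3168*a^3 - 31.6245*a^2 - 18.5686*a - 24.9824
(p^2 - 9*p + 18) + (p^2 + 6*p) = 2*p^2 - 3*p + 18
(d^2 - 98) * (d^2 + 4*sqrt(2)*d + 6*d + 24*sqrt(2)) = d^4 + 4*sqrt(2)*d^3 + 6*d^3 - 98*d^2 + 24*sqrt(2)*d^2 - 588*d - 392*sqrt(2)*d - 2352*sqrt(2)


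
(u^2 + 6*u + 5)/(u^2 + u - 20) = (u + 1)/(u - 4)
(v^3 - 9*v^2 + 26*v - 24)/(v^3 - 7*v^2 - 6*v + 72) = (v^2 - 5*v + 6)/(v^2 - 3*v - 18)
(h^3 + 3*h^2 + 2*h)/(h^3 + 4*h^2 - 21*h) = (h^2 + 3*h + 2)/(h^2 + 4*h - 21)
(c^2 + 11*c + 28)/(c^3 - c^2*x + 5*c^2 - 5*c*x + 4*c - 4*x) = (-c - 7)/(-c^2 + c*x - c + x)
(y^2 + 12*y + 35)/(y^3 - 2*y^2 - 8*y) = (y^2 + 12*y + 35)/(y*(y^2 - 2*y - 8))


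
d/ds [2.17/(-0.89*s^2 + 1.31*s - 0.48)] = (3.8626*s - 2.8427)/(0.89*s^2 - 1.31*s + 0.48)^2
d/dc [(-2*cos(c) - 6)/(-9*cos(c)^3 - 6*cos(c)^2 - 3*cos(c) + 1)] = 32*(18*cos(c)^3 + 87*cos(c)^2 + 36*cos(c) + 10)*sin(c)/(-24*sin(c)^2 + 39*cos(c) + 9*cos(3*c) + 20)^2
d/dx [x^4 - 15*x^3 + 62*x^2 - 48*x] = 4*x^3 - 45*x^2 + 124*x - 48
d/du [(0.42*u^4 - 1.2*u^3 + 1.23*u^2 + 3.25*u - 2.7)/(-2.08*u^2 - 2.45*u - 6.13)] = (-1.7472*u^5 - 0.591000000000001*u^4 - 4.4184*u^3 + 25.8145*u^2 - 26.3118*u - 26.5375)/(4.3264*u^4 + 10.192*u^3 + 31.5033*u^2 + 30.037*u + 37.5769)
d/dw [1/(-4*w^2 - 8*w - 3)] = 8*(w + 1)/(4*w^2 + 8*w + 3)^2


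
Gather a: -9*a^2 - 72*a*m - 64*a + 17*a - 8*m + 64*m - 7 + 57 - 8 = -9*a^2 + a*(-72*m - 47) + 56*m + 42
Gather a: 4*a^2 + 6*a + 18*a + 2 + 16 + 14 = 4*a^2 + 24*a + 32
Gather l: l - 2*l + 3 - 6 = -l - 3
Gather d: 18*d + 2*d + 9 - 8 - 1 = 20*d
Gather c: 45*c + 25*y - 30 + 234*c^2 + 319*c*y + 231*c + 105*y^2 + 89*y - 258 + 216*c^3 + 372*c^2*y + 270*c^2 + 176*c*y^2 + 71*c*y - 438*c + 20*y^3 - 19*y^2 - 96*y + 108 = 216*c^3 + c^2*(372*y + 504) + c*(176*y^2 + 390*y - 162) + 20*y^3 + 86*y^2 + 18*y - 180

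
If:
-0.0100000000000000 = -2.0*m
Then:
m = 0.00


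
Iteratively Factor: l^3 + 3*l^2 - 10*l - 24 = (l + 4)*(l^2 - l - 6) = (l - 3)*(l + 4)*(l + 2)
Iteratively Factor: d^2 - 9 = (d + 3)*(d - 3)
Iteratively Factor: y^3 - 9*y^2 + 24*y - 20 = (y - 2)*(y^2 - 7*y + 10) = (y - 5)*(y - 2)*(y - 2)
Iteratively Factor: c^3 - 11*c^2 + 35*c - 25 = (c - 5)*(c^2 - 6*c + 5) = (c - 5)^2*(c - 1)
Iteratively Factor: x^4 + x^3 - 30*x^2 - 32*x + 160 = (x + 4)*(x^3 - 3*x^2 - 18*x + 40) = (x - 2)*(x + 4)*(x^2 - x - 20) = (x - 5)*(x - 2)*(x + 4)*(x + 4)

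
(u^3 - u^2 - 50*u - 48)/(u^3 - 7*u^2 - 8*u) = (u + 6)/u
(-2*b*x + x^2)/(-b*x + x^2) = (2*b - x)/(b - x)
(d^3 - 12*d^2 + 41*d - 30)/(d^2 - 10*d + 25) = (d^2 - 7*d + 6)/(d - 5)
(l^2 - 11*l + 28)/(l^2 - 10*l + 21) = (l - 4)/(l - 3)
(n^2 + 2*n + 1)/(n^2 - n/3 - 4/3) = 3*(n + 1)/(3*n - 4)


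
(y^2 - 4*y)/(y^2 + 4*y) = (y - 4)/(y + 4)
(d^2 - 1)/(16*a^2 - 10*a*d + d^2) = (d^2 - 1)/(16*a^2 - 10*a*d + d^2)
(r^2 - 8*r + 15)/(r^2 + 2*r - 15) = (r - 5)/(r + 5)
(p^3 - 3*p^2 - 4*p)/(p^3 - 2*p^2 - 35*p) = (-p^2 + 3*p + 4)/(-p^2 + 2*p + 35)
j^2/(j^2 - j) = j/(j - 1)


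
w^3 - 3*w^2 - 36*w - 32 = (w - 8)*(w + 1)*(w + 4)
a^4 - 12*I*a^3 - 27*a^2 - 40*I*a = a*(a - 8*I)*(a - 5*I)*(a + I)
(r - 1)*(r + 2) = r^2 + r - 2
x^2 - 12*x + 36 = (x - 6)^2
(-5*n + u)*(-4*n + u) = 20*n^2 - 9*n*u + u^2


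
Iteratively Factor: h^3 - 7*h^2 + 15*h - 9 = (h - 3)*(h^2 - 4*h + 3) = (h - 3)*(h - 1)*(h - 3)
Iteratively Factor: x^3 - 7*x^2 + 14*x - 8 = (x - 2)*(x^2 - 5*x + 4) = (x - 4)*(x - 2)*(x - 1)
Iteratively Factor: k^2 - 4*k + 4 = (k - 2)*(k - 2)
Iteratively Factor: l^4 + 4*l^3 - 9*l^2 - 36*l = (l + 3)*(l^3 + l^2 - 12*l) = (l + 3)*(l + 4)*(l^2 - 3*l) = l*(l + 3)*(l + 4)*(l - 3)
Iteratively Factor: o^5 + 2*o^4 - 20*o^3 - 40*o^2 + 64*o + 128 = (o - 2)*(o^4 + 4*o^3 - 12*o^2 - 64*o - 64) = (o - 4)*(o - 2)*(o^3 + 8*o^2 + 20*o + 16) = (o - 4)*(o - 2)*(o + 2)*(o^2 + 6*o + 8) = (o - 4)*(o - 2)*(o + 2)^2*(o + 4)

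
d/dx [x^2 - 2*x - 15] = 2*x - 2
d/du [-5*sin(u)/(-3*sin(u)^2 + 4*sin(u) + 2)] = 5*(3*cos(u)^2 - 5)*cos(u)/(3*sin(u)^2 - 4*sin(u) - 2)^2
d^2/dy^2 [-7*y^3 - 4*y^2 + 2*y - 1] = -42*y - 8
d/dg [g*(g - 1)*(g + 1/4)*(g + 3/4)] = 4*g^3 - 13*g/8 - 3/16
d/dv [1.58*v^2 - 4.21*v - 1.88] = 3.16*v - 4.21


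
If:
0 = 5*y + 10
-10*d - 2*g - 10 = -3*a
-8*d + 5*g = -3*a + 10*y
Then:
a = -11*g - 140/3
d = -7*g/2 - 15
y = -2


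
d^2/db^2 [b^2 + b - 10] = 2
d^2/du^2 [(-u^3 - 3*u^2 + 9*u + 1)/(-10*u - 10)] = (u^3 + 3*u^2 + 3*u + 11)/(5*(u^3 + 3*u^2 + 3*u + 1))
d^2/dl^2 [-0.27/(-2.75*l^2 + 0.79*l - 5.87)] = (-4.08375*l^2 + 1.17315*l + 0.27*(5.5*l - 0.79)*(11.0*l - 1.58) - 8.71695)/(2.75*l^2 - 0.79*l + 5.87)^3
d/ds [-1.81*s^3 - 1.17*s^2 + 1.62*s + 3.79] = -5.43*s^2 - 2.34*s + 1.62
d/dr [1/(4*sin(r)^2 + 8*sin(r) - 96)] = -(sin(r) + 1)*cos(r)/(2*(sin(r)^2 + 2*sin(r) - 24)^2)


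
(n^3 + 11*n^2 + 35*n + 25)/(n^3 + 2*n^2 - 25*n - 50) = (n^2 + 6*n + 5)/(n^2 - 3*n - 10)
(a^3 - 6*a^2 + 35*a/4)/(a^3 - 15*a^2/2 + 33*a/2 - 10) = a*(2*a - 7)/(2*(a^2 - 5*a + 4))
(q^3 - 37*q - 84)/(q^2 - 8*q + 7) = (q^2 + 7*q + 12)/(q - 1)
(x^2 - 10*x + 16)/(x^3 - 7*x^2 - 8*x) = (x - 2)/(x*(x + 1))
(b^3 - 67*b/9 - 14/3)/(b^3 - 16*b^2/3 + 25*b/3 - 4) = (9*b^2 + 27*b + 14)/(3*(3*b^2 - 7*b + 4))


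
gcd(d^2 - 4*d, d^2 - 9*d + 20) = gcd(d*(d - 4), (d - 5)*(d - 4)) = d - 4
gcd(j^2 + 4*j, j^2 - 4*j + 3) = 1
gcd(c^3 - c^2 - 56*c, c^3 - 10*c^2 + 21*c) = c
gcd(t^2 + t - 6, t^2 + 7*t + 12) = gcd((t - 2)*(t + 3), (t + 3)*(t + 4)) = t + 3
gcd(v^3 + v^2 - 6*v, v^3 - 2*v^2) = v^2 - 2*v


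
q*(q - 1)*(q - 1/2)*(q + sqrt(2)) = q^4 - 3*q^3/2 + sqrt(2)*q^3 - 3*sqrt(2)*q^2/2 + q^2/2 + sqrt(2)*q/2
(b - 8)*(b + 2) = b^2 - 6*b - 16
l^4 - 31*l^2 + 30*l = l*(l - 5)*(l - 1)*(l + 6)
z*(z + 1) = z^2 + z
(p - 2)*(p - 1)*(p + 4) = p^3 + p^2 - 10*p + 8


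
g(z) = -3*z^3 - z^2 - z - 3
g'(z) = -9*z^2 - 2*z - 1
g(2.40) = -52.63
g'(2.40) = -57.64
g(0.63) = -4.78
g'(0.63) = -5.83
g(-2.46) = 38.07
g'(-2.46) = -50.54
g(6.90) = -1043.04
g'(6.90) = -443.29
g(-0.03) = -2.97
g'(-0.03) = -0.95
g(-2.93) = 66.81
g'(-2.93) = -72.40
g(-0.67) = -1.88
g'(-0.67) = -3.70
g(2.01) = -33.41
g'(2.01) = -41.38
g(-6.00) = 615.00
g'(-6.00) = -313.00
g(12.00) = -5343.00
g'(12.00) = -1321.00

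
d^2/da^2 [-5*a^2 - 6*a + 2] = -10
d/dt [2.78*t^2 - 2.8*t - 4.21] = 5.56*t - 2.8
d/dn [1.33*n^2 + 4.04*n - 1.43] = 2.66*n + 4.04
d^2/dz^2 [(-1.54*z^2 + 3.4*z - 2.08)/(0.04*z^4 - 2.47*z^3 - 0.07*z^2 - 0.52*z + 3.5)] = (-0.014784*z^8 + 0.978191999999999*z^7 - 24.240676*z^6 + 130.181976*z^5 - 131.179896*z^4 - 210.075744*z^3 + 337.856136*z^2 - 103.345872*z - 27.498064)/(6.4e-5*z^12 - 0.011856*z^11 + 0.731772*z^10 - 15.030223*z^9 - 0.955545*z^8 - 11.619777*z^7 + 63.493307*z^6 + 1.182792*z^5 + 28.437066*z^4 - 90.148708*z^3 + 0.2667*z^2 - 19.11*z + 42.875)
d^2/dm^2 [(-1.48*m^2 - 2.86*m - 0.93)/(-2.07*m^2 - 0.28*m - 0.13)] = (7.105427357601e-15*m^4 + 22.794012*m^3 + 21.520134*m^2 - 1.383588*m - 0.512886)/(8.869743*m^6 + 3.599316*m^5 + 2.157975*m^4 + 0.47404*m^3 + 0.135525*m^2 + 0.014196*m + 0.002197)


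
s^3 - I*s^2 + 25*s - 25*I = (s - 5*I)*(s - I)*(s + 5*I)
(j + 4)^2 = j^2 + 8*j + 16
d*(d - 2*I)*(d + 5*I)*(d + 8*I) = d^4 + 11*I*d^3 - 14*d^2 + 80*I*d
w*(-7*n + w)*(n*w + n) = -7*n^2*w^2 - 7*n^2*w + n*w^3 + n*w^2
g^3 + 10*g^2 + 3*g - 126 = (g - 3)*(g + 6)*(g + 7)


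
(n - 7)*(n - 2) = n^2 - 9*n + 14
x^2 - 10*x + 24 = (x - 6)*(x - 4)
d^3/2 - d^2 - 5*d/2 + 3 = (d/2 + 1)*(d - 3)*(d - 1)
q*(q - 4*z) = q^2 - 4*q*z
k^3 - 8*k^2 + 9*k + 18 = (k - 6)*(k - 3)*(k + 1)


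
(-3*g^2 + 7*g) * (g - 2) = -3*g^3 + 13*g^2 - 14*g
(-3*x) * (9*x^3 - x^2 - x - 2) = -27*x^4 + 3*x^3 + 3*x^2 + 6*x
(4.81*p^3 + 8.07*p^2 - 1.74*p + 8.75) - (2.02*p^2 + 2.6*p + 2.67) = 4.81*p^3 + 6.05*p^2 - 4.34*p + 6.08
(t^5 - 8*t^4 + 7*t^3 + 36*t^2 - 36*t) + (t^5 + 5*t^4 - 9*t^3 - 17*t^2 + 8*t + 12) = 2*t^5 - 3*t^4 - 2*t^3 + 19*t^2 - 28*t + 12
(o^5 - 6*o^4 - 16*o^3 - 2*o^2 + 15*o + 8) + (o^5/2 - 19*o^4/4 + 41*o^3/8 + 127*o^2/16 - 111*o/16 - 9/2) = 3*o^5/2 - 43*o^4/4 - 87*o^3/8 + 95*o^2/16 + 129*o/16 + 7/2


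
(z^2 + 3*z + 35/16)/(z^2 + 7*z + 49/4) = (16*z^2 + 48*z + 35)/(4*(4*z^2 + 28*z + 49))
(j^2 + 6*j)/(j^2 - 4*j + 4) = j*(j + 6)/(j^2 - 4*j + 4)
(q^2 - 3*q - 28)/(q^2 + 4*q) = (q - 7)/q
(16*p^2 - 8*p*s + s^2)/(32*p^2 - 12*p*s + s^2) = (4*p - s)/(8*p - s)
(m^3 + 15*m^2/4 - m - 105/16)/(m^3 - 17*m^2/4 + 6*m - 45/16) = (4*m^2 + 20*m + 21)/(4*m^2 - 12*m + 9)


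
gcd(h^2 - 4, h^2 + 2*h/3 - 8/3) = h + 2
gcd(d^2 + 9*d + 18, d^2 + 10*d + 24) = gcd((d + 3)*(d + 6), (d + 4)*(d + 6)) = d + 6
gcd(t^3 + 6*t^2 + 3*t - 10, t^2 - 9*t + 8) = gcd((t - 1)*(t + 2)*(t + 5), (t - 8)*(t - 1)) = t - 1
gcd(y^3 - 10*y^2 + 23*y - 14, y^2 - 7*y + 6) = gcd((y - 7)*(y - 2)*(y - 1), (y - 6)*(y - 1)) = y - 1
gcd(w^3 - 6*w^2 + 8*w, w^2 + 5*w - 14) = w - 2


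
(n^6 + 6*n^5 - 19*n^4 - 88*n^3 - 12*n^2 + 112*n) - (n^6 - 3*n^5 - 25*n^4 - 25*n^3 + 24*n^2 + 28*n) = 9*n^5 + 6*n^4 - 63*n^3 - 36*n^2 + 84*n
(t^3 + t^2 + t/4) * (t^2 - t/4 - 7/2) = t^5 + 3*t^4/4 - 7*t^3/2 - 57*t^2/16 - 7*t/8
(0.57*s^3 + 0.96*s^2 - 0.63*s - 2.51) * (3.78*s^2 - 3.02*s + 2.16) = 2.1546*s^5 + 1.9074*s^4 - 4.0494*s^3 - 5.5116*s^2 + 6.2194*s - 5.4216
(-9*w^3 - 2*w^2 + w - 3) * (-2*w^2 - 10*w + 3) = 18*w^5 + 94*w^4 - 9*w^3 - 10*w^2 + 33*w - 9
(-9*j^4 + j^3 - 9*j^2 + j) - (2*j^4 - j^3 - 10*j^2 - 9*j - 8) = -11*j^4 + 2*j^3 + j^2 + 10*j + 8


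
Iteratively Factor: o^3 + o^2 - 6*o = (o + 3)*(o^2 - 2*o) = o*(o + 3)*(o - 2)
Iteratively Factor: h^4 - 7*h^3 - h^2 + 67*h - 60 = (h - 5)*(h^3 - 2*h^2 - 11*h + 12) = (h - 5)*(h + 3)*(h^2 - 5*h + 4) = (h - 5)*(h - 1)*(h + 3)*(h - 4)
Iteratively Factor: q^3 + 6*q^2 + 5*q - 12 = (q - 1)*(q^2 + 7*q + 12) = (q - 1)*(q + 4)*(q + 3)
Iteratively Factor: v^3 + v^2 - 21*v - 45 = (v + 3)*(v^2 - 2*v - 15) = (v - 5)*(v + 3)*(v + 3)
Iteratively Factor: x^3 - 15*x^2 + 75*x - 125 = (x - 5)*(x^2 - 10*x + 25) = (x - 5)^2*(x - 5)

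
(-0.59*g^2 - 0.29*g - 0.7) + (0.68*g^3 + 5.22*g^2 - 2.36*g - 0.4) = 0.68*g^3 + 4.63*g^2 - 2.65*g - 1.1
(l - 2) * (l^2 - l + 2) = l^3 - 3*l^2 + 4*l - 4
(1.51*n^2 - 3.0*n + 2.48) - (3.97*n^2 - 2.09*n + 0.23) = -2.46*n^2 - 0.91*n + 2.25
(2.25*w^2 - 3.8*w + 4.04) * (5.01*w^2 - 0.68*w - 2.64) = 11.2725*w^4 - 20.568*w^3 + 16.8844*w^2 + 7.2848*w - 10.6656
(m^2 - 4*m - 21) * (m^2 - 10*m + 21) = m^4 - 14*m^3 + 40*m^2 + 126*m - 441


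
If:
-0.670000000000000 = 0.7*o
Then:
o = -0.96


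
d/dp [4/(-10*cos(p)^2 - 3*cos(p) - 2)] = -4*(20*cos(p) + 3)*sin(p)/(10*cos(p)^2 + 3*cos(p) + 2)^2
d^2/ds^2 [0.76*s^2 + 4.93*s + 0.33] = 1.52000000000000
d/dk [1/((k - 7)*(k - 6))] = (13 - 2*k)/(k^4 - 26*k^3 + 253*k^2 - 1092*k + 1764)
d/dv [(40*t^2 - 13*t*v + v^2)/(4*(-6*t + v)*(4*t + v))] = t*(392*t^2 - 128*t*v + 11*v^2)/(4*(576*t^4 + 96*t^3*v - 44*t^2*v^2 - 4*t*v^3 + v^4))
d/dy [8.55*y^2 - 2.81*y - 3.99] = 17.1*y - 2.81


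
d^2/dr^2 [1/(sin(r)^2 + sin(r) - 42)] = (-4*sin(r)^4 - 3*sin(r)^3 - 163*sin(r)^2 - 36*sin(r) + 86)/(sin(r)^2 + sin(r) - 42)^3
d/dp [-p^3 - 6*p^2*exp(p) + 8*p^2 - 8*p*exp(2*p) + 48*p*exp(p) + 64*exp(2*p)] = -6*p^2*exp(p) - 3*p^2 - 16*p*exp(2*p) + 36*p*exp(p) + 16*p + 120*exp(2*p) + 48*exp(p)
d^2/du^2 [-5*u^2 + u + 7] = -10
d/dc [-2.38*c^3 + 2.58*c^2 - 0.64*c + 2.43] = -7.14*c^2 + 5.16*c - 0.64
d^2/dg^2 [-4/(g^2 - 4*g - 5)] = 8*(-g^2 + 4*g + 4*(g - 2)^2 + 5)/(-g^2 + 4*g + 5)^3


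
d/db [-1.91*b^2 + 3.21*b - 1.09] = 3.21 - 3.82*b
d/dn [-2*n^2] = -4*n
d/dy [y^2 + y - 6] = 2*y + 1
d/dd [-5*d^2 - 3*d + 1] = -10*d - 3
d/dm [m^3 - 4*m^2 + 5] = m*(3*m - 8)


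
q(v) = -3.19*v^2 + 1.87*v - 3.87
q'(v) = 1.87 - 6.38*v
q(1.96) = -12.46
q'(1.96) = -10.63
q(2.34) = -16.96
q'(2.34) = -13.06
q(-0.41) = -5.17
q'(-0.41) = 4.49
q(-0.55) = -5.86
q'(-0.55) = 5.38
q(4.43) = -58.19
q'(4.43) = -26.39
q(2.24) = -15.69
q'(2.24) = -12.42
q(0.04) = -3.80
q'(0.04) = 1.61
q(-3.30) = -44.78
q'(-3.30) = 22.92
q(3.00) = -26.97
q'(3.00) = -17.27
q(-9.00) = -279.09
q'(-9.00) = 59.29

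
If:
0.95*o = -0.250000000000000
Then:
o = -0.26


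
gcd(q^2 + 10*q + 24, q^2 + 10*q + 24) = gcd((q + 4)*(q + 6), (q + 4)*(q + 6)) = q^2 + 10*q + 24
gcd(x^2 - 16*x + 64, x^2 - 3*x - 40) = x - 8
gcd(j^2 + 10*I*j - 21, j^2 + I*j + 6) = j + 3*I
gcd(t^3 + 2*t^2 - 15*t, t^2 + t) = t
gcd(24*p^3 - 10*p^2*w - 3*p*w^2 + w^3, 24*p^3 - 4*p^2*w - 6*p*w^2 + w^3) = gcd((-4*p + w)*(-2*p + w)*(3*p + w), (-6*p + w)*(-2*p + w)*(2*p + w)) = 2*p - w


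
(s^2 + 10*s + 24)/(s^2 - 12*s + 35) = (s^2 + 10*s + 24)/(s^2 - 12*s + 35)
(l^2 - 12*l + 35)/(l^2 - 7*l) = (l - 5)/l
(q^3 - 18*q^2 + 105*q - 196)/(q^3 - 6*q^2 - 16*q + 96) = (q^2 - 14*q + 49)/(q^2 - 2*q - 24)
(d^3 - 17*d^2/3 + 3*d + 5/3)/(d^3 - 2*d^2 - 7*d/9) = 3*(d^2 - 6*d + 5)/(d*(3*d - 7))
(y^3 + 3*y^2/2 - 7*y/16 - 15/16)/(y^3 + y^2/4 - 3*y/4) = (y + 5/4)/y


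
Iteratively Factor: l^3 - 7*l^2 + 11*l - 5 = (l - 5)*(l^2 - 2*l + 1) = (l - 5)*(l - 1)*(l - 1)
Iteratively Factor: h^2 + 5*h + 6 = (h + 3)*(h + 2)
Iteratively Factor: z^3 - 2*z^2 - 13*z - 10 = (z - 5)*(z^2 + 3*z + 2) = (z - 5)*(z + 1)*(z + 2)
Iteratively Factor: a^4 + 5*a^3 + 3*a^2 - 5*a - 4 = (a + 1)*(a^3 + 4*a^2 - a - 4) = (a + 1)^2*(a^2 + 3*a - 4) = (a + 1)^2*(a + 4)*(a - 1)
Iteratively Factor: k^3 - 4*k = (k - 2)*(k^2 + 2*k) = k*(k - 2)*(k + 2)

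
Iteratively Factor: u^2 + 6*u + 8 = (u + 2)*(u + 4)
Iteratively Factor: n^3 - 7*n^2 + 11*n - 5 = (n - 5)*(n^2 - 2*n + 1) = (n - 5)*(n - 1)*(n - 1)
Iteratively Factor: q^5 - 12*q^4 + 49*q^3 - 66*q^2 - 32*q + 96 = (q - 3)*(q^4 - 9*q^3 + 22*q^2 - 32) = (q - 4)*(q - 3)*(q^3 - 5*q^2 + 2*q + 8) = (q - 4)*(q - 3)*(q + 1)*(q^2 - 6*q + 8) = (q - 4)^2*(q - 3)*(q + 1)*(q - 2)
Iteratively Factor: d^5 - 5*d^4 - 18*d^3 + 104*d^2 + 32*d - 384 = (d + 2)*(d^4 - 7*d^3 - 4*d^2 + 112*d - 192) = (d - 4)*(d + 2)*(d^3 - 3*d^2 - 16*d + 48) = (d - 4)*(d - 3)*(d + 2)*(d^2 - 16) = (d - 4)^2*(d - 3)*(d + 2)*(d + 4)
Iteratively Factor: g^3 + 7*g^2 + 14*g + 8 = (g + 1)*(g^2 + 6*g + 8) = (g + 1)*(g + 2)*(g + 4)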